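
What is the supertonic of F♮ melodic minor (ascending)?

Degree 2 takes the letter 1 step above F, which is G.
In melodic minor (ascending), degree 2 sits 2 semitones above the tonic. F + 2 semitones is pitch class 7, spelled on G as G.

G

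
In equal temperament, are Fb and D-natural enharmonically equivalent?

No

Two spellings are enharmonically equivalent only if they share a pitch class.
Here Fb → 4, D → 2; 2 ≠ 4, so they are not.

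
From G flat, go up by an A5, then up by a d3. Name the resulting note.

Fb

An augmented fifth up from Gb is D (letter D, 8 semitones up).
A diminished third up from D is Fb (letter F, 2 semitones up).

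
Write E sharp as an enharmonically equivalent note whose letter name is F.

F

E# is pitch class 5. The letter F alone is pitch class 5.
Pitch class 5 on F needs no accidental: F.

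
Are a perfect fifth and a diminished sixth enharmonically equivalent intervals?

A perfect fifth spans 7 semitones; a diminished sixth spans 7.
They are enharmonically equivalent.

Yes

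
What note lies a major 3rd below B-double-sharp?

B down a major third is G, so the target letter is G.
From B##, a major third is 4 semitones down: G##.

G##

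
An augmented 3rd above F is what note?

A third above F lands on the letter A.
An augmented third spans 5 semitones, so F moves to pitch class 10. On the letter A that is A#.

A#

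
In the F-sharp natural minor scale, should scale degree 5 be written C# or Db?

Each scale degree takes a distinct letter name. Degree 5 of a scale on F must use the letter C.
C# and Db are enharmonically the same pitch, but only C# uses the letter C, so it is the correct spelling here.

C#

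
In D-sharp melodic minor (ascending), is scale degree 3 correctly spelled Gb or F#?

F#

Each scale degree takes a distinct letter name. Degree 3 of a scale on D must use the letter F.
F# and Gb are enharmonically the same pitch, but only F# uses the letter F, so it is the correct spelling here.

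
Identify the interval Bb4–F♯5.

The letter names run B→F, a span of 4 letter steps, so the interval is some kind of fifth.
Bb to F# is 8 semitones. A perfect fifth is 7, so 8 makes it augmented.

augmented fifth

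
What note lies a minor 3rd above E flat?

Gb

A third above E lands on the letter G.
A minor third spans 3 semitones, so Eb moves to pitch class 6. On the letter G that is Gb.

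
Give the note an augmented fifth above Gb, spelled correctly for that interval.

D

A fifth above G lands on the letter D.
An augmented fifth spans 8 semitones, so Gb moves to pitch class 2. On the letter D that is D.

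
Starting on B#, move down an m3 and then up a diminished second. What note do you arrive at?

A

A minor third down from B# is G## (letter G, 3 semitones down).
A diminished second up from G## is A (letter A, 0 semitones up).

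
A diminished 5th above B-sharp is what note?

A fifth above B lands on the letter F.
A diminished fifth spans 6 semitones, so B# moves to pitch class 6. On the letter F that is F#.

F#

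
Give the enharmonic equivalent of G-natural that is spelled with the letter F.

Plain F sits 2 semitones below G, so on the letter F the same pitch needs a double sharp: F##.

F##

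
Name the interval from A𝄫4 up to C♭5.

Counting letters A–B–C gives a third.
Abb→Cb = 4 semitones, exactly the major third.

major third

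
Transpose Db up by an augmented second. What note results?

E

A second above D lands on the letter E.
An augmented second spans 3 semitones, so Db moves to pitch class 4. On the letter E that is E.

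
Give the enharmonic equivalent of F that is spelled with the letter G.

Gbb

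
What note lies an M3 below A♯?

A down a major third is F, so the target letter is F.
From A#, a major third is 4 semitones down: F#.

F#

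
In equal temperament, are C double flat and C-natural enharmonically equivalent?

Two spellings are enharmonically equivalent only if they share a pitch class.
Here Cbb → 10, C → 0; 0 ≠ 10, so they are not.

No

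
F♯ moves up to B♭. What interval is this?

Counting letters F–G–A–B gives a fourth.
F#→Bb = 4 semitones, 1 narrower than the perfect fourth (5), so diminished.

diminished fourth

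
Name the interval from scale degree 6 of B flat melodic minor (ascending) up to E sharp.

Scale degree 6 of Bb melodic minor (ascending) is G.
G up to E#: letters G→E make it a sixth; 10 semitones makes it augmented.

augmented sixth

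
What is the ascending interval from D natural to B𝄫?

diminished sixth

Counting letters D–E–F–G–A–B gives a sixth.
D→Bbb = 7 semitones, 2 narrower than the major sixth (9), so diminished.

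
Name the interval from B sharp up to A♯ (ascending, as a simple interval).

minor seventh

Counting letters B–C–D–E–F–G–A gives a seventh.
B#→A# = 10 semitones, 1 narrower than the major seventh (11), so minor.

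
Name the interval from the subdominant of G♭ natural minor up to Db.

The subdominant of Gb natural minor is Cb.
Cb up to Db: letters C→D make it a second; 2 semitones makes it major.

major second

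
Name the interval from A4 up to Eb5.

Counting letters A–B–C–D–E gives a fifth.
A→Eb = 6 semitones, 1 narrower than the perfect fifth (7), so diminished.

diminished fifth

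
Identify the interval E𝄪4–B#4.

The letter names run E→B, a span of 4 letter steps, so the interval is some kind of fifth.
E## to B# is 6 semitones. A perfect fifth is 7, so 6 makes it diminished.

diminished fifth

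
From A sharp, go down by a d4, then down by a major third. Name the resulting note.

A diminished fourth down from A# is E## (letter E, 4 semitones down).
A major third down from E## is C## (letter C, 4 semitones down).

C##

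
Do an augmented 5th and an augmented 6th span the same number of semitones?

An augmented fifth spans 8 semitones; an augmented sixth spans 10.
The spans differ, so they are not enharmonic equivalents.

No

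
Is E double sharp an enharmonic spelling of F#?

E## is pitch class 6; F# is pitch class 6.
All spellings map to pitch class 6, so they are enharmonically equivalent.

Yes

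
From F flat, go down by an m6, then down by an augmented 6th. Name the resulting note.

A minor sixth down from Fb is Ab (letter A, 8 semitones down).
An augmented sixth down from Ab is Cbb (letter C, 10 semitones down).

Cbb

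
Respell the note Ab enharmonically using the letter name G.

G#

Ab is pitch class 8. The letter G alone is pitch class 7.
To reach pitch class 8 from G requires an offset of +1 semitone, i.e. sharp: G#.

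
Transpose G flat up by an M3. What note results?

A third above G lands on the letter B.
A major third spans 4 semitones, so Gb moves to pitch class 10. On the letter B that is Bb.

Bb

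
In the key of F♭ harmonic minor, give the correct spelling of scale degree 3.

The Fb harmonic minor scale runs Fb Gb Abb Bbb Cb Dbb Eb.
Degree 3 is Abb.

Abb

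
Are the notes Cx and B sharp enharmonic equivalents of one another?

Two spellings are enharmonically equivalent only if they share a pitch class.
Here C## → 2, B# → 0; 0 ≠ 2, so they are not.

No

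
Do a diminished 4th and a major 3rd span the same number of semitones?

Yes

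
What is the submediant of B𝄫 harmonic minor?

The Bbb harmonic minor scale runs Bbb Cb Dbb Ebb Fb Gbb Ab.
Degree 6 is Gbb.

Gbb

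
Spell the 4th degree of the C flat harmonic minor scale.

Degree 4 takes the letter 3 steps above C, which is F.
In harmonic minor, degree 4 sits 5 semitones above the tonic. Cb + 5 semitones is pitch class 4, spelled on F as Fb.

Fb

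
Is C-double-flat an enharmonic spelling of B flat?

Yes

Cbb is pitch class 10; Bb is pitch class 10.
All spellings map to pitch class 10, so they are enharmonically equivalent.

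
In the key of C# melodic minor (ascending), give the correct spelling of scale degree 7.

B#

Degree 7 takes the letter 6 steps above C, which is B.
In melodic minor (ascending), degree 7 sits 11 semitones above the tonic. C# + 11 semitones is pitch class 0, spelled on B as B#.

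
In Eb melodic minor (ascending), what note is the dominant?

The Eb melodic minor (ascending) scale runs Eb F Gb Ab Bb C D.
Degree 5 is Bb.

Bb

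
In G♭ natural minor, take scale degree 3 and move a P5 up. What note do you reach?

Scale degree 3 of Gb natural minor is Bbb.
A perfect fifth (7 semitones) above Bbb lands on the letter F, giving Fb.

Fb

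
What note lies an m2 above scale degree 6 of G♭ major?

Scale degree 6 of Gb major is Eb.
A minor second (1 semitone) above Eb lands on the letter F, giving Fb.

Fb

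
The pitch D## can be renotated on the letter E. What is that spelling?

E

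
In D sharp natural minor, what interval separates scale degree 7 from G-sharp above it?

Scale degree 7 of D# natural minor is C#.
C# up to G#: letters C→G make it a fifth; 7 semitones makes it perfect.

perfect fifth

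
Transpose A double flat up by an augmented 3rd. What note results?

A up a major third is C#, so the target letter is C.
From Abb, an augmented third is 5 semitones up: C.

C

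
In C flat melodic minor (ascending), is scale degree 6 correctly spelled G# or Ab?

Each scale degree takes a distinct letter name. Degree 6 of a scale on C must use the letter A.
Ab and G# are enharmonically the same pitch, but only Ab uses the letter A, so it is the correct spelling here.

Ab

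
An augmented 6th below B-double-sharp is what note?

B down a major sixth is D, so the target letter is D.
From B##, an augmented sixth is 10 semitones down: D#.

D#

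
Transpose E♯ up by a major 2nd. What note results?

F##

A second above E lands on the letter F.
A major second spans 2 semitones, so E# moves to pitch class 7. On the letter F that is F##.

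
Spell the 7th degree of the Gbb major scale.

Fb

Degree 7 takes the letter 6 steps above G, which is F.
In major, degree 7 sits 11 semitones above the tonic. Gbb + 11 semitones is pitch class 4, spelled on F as Fb.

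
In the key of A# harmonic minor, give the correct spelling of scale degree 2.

B#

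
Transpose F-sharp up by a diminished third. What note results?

Ab

A third above F lands on the letter A.
A diminished third spans 2 semitones, so F# moves to pitch class 8. On the letter A that is Ab.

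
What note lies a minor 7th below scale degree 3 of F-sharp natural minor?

Scale degree 3 of F# natural minor is A.
A minor seventh (10 semitones) below A lands on the letter B, giving B.

B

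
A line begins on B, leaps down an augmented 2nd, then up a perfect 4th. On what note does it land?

Db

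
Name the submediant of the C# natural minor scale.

A

The C# natural minor scale runs C# D# E F# G# A B.
Degree 6 is A.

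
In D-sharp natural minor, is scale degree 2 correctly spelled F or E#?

Each scale degree takes a distinct letter name. Degree 2 of a scale on D must use the letter E.
E# and F are enharmonically the same pitch, but only E# uses the letter E, so it is the correct spelling here.

E#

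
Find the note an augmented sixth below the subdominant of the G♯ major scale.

The subdominant of G# major is C#.
An augmented sixth (10 semitones) below C# lands on the letter E, giving Eb.

Eb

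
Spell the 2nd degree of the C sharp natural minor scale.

D#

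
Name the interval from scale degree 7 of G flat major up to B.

augmented fourth

Scale degree 7 of Gb major is F.
F up to B: letters F→B make it a fourth; 6 semitones makes it augmented.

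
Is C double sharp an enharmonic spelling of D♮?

Yes

C## is pitch class 2; D is pitch class 2.
All spellings map to pitch class 2, so they are enharmonically equivalent.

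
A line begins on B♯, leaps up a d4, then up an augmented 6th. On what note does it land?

C##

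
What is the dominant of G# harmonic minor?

D#

The G# harmonic minor scale runs G# A# B C# D# E F##.
Degree 5 is D#.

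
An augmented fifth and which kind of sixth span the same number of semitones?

minor

An augmented fifth spans 8 semitones.
A sixth spanning 8 semitones is minor (the major sixth is 9).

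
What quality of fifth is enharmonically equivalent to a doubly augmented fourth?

perfect

A doubly augmented fourth spans 7 semitones.
A fifth spanning 7 semitones is perfect (the perfect fifth is 7).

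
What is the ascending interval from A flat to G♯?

The letter names run A→G, a span of 6 letter steps, so the interval is some kind of seventh.
Ab to G# is 12 semitones. A major seventh is 11, so 12 makes it augmented.

augmented seventh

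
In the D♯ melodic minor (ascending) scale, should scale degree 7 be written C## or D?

Each scale degree takes a distinct letter name. Degree 7 of a scale on D must use the letter C.
C## and D are enharmonically the same pitch, but only C## uses the letter C, so it is the correct spelling here.

C##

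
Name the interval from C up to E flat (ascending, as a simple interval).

minor third

Counting letters C–D–E gives a third.
C→Eb = 3 semitones, 1 narrower than the major third (4), so minor.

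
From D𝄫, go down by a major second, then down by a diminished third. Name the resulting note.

A major second down from Dbb is Cbb (letter C, 2 semitones down).
A diminished third down from Cbb is Ab (letter A, 2 semitones down).

Ab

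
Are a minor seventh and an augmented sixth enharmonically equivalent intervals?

A minor seventh spans 10 semitones; an augmented sixth spans 10.
They are enharmonically equivalent.

Yes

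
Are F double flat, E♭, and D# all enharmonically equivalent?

Fbb is pitch class 3; Eb is pitch class 3; D# is pitch class 3.
All spellings map to pitch class 3, so they are enharmonically equivalent.

Yes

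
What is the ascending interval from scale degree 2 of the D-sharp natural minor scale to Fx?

Scale degree 2 of D# natural minor is E#.
E# up to F##: letters E→F make it a second; 2 semitones makes it major.

major second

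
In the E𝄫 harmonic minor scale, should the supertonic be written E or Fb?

Each scale degree takes a distinct letter name. Degree 2 of a scale on E must use the letter F.
Fb and E are enharmonically the same pitch, but only Fb uses the letter F, so it is the correct spelling here.

Fb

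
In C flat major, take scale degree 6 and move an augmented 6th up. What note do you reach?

F#

Scale degree 6 of Cb major is Ab.
An augmented sixth (10 semitones) above Ab lands on the letter F, giving F#.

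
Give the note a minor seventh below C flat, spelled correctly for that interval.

C down a major seventh is Db, so the target letter is D.
From Cb, a minor seventh is 10 semitones down: Db.

Db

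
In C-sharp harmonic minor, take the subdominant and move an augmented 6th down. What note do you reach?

The subdominant of C# harmonic minor is F#.
An augmented sixth (10 semitones) below F# lands on the letter A, giving Ab.

Ab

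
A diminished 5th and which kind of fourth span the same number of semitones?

A diminished fifth spans 6 semitones.
A fourth spanning 6 semitones is augmented (the perfect fourth is 5).

augmented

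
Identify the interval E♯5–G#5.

The letter names run E→G, a span of 2 letter steps, so the interval is some kind of third.
E# to G# is 3 semitones. A major third is 4, so 3 makes it minor.

minor third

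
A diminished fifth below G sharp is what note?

C##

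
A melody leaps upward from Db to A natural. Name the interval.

The letter names run D→A, a span of 4 letter steps, so the interval is some kind of fifth.
Db to A is 8 semitones. A perfect fifth is 7, so 8 makes it augmented.

augmented fifth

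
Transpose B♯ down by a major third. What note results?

G#

B down a major third is G, so the target letter is G.
From B#, a major third is 4 semitones down: G#.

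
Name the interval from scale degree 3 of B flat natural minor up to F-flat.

minor third

Scale degree 3 of Bb natural minor is Db.
Db up to Fb: letters D→F make it a third; 3 semitones makes it minor.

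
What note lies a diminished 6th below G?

A sixth below G lands on the letter B.
A diminished sixth spans 7 semitones, so G moves to pitch class 0. On the letter B that is B#.

B#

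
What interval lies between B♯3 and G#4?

minor sixth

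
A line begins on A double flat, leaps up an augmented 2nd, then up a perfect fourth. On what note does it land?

Eb

An augmented second up from Abb is Bb (letter B, 3 semitones up).
A perfect fourth up from Bb is Eb (letter E, 5 semitones up).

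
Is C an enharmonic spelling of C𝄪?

No

Two spellings are enharmonically equivalent only if they share a pitch class.
Here C → 0, C## → 2; 0 ≠ 2, so they are not.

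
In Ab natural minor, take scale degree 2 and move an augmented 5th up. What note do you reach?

F#

Scale degree 2 of Ab natural minor is Bb.
An augmented fifth (8 semitones) above Bb lands on the letter F, giving F#.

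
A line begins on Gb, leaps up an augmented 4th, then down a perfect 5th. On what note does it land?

F

An augmented fourth up from Gb is C (letter C, 6 semitones up).
A perfect fifth down from C is F (letter F, 7 semitones down).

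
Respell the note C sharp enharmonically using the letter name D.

Plain D sits 1 semitone above C#, so on the letter D the same pitch needs a flat: Db.

Db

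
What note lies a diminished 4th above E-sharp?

A fourth above E lands on the letter A.
A diminished fourth spans 4 semitones, so E# moves to pitch class 9. On the letter A that is A.

A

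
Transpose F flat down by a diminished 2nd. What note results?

A second below F lands on the letter E.
A diminished second spans 0 semitones, so Fb moves to pitch class 4. On the letter E that is E.

E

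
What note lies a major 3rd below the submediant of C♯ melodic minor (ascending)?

F#

The submediant of C# melodic minor (ascending) is A#.
A major third (4 semitones) below A# lands on the letter F, giving F#.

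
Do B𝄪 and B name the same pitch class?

No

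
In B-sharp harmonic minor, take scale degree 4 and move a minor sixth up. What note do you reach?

Scale degree 4 of B# harmonic minor is E#.
A minor sixth (8 semitones) above E# lands on the letter C, giving C#.

C#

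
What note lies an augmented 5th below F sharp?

Bb

F down a perfect fifth is Bb, so the target letter is B.
From F#, an augmented fifth is 8 semitones down: Bb.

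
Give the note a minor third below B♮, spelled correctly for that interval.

B down a major third is G, so the target letter is G.
From B, a minor third is 3 semitones down: G#.

G#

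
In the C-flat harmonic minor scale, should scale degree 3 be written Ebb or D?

Ebb

Each scale degree takes a distinct letter name. Degree 3 of a scale on C must use the letter E.
Ebb and D are enharmonically the same pitch, but only Ebb uses the letter E, so it is the correct spelling here.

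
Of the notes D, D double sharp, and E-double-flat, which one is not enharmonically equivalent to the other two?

In 12-tone equal temperament, enharmonic equivalents share a pitch class. D is pitch class 2; D## is pitch class 4; Ebb is pitch class 2.
D and Ebb share pitch class 2, while D## is pitch class 4.

D##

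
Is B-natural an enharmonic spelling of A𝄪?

Yes

B is pitch class 11; A## is pitch class 11.
All spellings map to pitch class 11, so they are enharmonically equivalent.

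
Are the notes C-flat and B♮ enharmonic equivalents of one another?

Yes

Cb = pitch class 11 and B = pitch class 11 — the same pitch class, so they are enharmonic equivalents.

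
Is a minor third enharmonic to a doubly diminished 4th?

A minor third spans 3 semitones; a doubly diminished fourth spans 3.
They are enharmonically equivalent.

Yes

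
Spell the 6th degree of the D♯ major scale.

B#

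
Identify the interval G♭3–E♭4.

major sixth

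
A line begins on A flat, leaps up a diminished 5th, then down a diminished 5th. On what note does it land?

A diminished fifth up from Ab is Ebb (letter E, 6 semitones up).
A diminished fifth down from Ebb is Ab (letter A, 6 semitones down).

Ab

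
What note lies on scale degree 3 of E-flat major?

Degree 3 takes the letter 2 steps above E, which is G.
In major, degree 3 sits 4 semitones above the tonic. Eb + 4 semitones is pitch class 7, spelled on G as G.

G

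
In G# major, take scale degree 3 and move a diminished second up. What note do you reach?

C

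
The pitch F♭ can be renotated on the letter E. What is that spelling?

E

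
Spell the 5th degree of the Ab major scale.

The Ab major scale runs Ab Bb C Db Eb F G.
Degree 5 is Eb.

Eb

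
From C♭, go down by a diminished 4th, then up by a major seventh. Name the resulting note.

F#

A diminished fourth down from Cb is G (letter G, 4 semitones down).
A major seventh up from G is F# (letter F, 11 semitones up).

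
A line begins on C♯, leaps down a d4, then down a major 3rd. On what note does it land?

A diminished fourth down from C# is G## (letter G, 4 semitones down).
A major third down from G## is E# (letter E, 4 semitones down).

E#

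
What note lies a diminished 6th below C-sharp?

E##

C down a major sixth is Eb, so the target letter is E.
From C#, a diminished sixth is 7 semitones down: E##.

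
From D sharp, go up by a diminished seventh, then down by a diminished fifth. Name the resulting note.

A diminished seventh up from D# is C (letter C, 9 semitones up).
A diminished fifth down from C is F# (letter F, 6 semitones down).

F#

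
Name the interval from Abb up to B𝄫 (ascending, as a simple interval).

major second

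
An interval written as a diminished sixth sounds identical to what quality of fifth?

A diminished sixth spans 7 semitones.
A fifth spanning 7 semitones is perfect (the perfect fifth is 7).

perfect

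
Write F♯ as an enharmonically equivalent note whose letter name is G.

F# is pitch class 6. The letter G alone is pitch class 7.
To reach pitch class 6 from G requires an offset of -1 semitone, i.e. flat: Gb.

Gb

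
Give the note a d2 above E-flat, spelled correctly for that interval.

Fbb

E up a major second is F#, so the target letter is F.
From Eb, a diminished second is 0 semitones up: Fbb.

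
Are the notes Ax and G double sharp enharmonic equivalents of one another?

No

Two spellings are enharmonically equivalent only if they share a pitch class.
Here A## → 11, G## → 9; 9 ≠ 11, so they are not.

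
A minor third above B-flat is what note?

Db

B up a major third is D#, so the target letter is D.
From Bb, a minor third is 3 semitones up: Db.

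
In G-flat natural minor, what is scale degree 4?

Cb

The Gb natural minor scale runs Gb Ab Bbb Cb Db Ebb Fb.
Degree 4 is Cb.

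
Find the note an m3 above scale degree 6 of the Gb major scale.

Gb

Scale degree 6 of Gb major is Eb.
A minor third (3 semitones) above Eb lands on the letter G, giving Gb.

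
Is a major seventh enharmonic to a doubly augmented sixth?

Yes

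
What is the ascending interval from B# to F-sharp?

The letter names run B→F, a span of 4 letter steps, so the interval is some kind of fifth.
B# to F# is 6 semitones. A perfect fifth is 7, so 6 makes it diminished.

diminished fifth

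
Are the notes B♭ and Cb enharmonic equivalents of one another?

No

Two spellings are enharmonically equivalent only if they share a pitch class.
Here Bb → 10, Cb → 11; 10 ≠ 11, so they are not.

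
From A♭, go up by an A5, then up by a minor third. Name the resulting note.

G

An augmented fifth up from Ab is E (letter E, 8 semitones up).
A minor third up from E is G (letter G, 3 semitones up).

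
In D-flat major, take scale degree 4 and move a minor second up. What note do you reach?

Scale degree 4 of Db major is Gb.
A minor second (1 semitone) above Gb lands on the letter A, giving Abb.

Abb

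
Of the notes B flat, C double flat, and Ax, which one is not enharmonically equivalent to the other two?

A##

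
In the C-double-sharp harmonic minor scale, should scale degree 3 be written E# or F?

E#

Each scale degree takes a distinct letter name. Degree 3 of a scale on C must use the letter E.
E# and F are enharmonically the same pitch, but only E# uses the letter E, so it is the correct spelling here.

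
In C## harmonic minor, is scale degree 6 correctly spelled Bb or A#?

Each scale degree takes a distinct letter name. Degree 6 of a scale on C must use the letter A.
A# and Bb are enharmonically the same pitch, but only A# uses the letter A, so it is the correct spelling here.

A#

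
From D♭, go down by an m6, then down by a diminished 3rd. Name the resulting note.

D#

A minor sixth down from Db is F (letter F, 8 semitones down).
A diminished third down from F is D# (letter D, 2 semitones down).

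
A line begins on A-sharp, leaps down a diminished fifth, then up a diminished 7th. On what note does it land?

A diminished fifth down from A# is D## (letter D, 6 semitones down).
A diminished seventh up from D## is C# (letter C, 9 semitones up).

C#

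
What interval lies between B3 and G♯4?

The letter names run B→G, a span of 5 letter steps, so the interval is some kind of sixth.
B to G# is 9 semitones. A major sixth is 9, so 9 makes it major.

major sixth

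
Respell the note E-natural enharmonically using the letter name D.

D##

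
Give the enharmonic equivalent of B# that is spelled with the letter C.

Plain C sits at the same pitch as B#, so on the letter C the same pitch needs a natural: C.

C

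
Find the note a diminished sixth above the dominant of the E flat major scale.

The dominant of Eb major is Bb.
A diminished sixth (7 semitones) above Bb lands on the letter G, giving Gbb.

Gbb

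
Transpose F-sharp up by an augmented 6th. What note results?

D##

A sixth above F lands on the letter D.
An augmented sixth spans 10 semitones, so F# moves to pitch class 4. On the letter D that is D##.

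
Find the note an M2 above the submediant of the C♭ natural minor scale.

Bbb

The submediant of Cb natural minor is Abb.
A major second (2 semitones) above Abb lands on the letter B, giving Bbb.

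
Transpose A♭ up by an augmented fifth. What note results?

A fifth above A lands on the letter E.
An augmented fifth spans 8 semitones, so Ab moves to pitch class 4. On the letter E that is E.

E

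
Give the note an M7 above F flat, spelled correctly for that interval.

A seventh above F lands on the letter E.
A major seventh spans 11 semitones, so Fb moves to pitch class 3. On the letter E that is Eb.

Eb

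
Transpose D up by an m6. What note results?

Bb

A sixth above D lands on the letter B.
A minor sixth spans 8 semitones, so D moves to pitch class 10. On the letter B that is Bb.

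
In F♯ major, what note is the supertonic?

G#

The F# major scale runs F# G# A# B C# D# E#.
Degree 2 is G#.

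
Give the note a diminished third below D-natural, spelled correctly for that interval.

D down a major third is Bb, so the target letter is B.
From D, a diminished third is 2 semitones down: B#.

B#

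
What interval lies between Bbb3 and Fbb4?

The letter names run B→F, a span of 4 letter steps, so the interval is some kind of fifth.
Bbb to Fbb is 6 semitones. A perfect fifth is 7, so 6 makes it diminished.

diminished fifth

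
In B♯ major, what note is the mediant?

D##

The B# major scale runs B# C## D## E# F## G## A##.
Degree 3 is D##.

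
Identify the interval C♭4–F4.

augmented fourth

Counting letters C–D–E–F gives a fourth.
Cb→F = 6 semitones, 1 wider than the perfect fourth (5), so augmented.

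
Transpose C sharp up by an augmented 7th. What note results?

C up a major seventh is B, so the target letter is B.
From C#, an augmented seventh is 12 semitones up: B##.

B##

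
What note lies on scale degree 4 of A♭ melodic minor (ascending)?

Db

The Ab melodic minor (ascending) scale runs Ab Bb Cb Db Eb F G.
Degree 4 is Db.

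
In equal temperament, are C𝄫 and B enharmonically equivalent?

No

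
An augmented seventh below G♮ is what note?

G down a major seventh is Ab, so the target letter is A.
From G, an augmented seventh is 12 semitones down: Abb.

Abb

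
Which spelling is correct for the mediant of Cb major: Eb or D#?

Each scale degree takes a distinct letter name. Degree 3 of a scale on C must use the letter E.
Eb and D# are enharmonically the same pitch, but only Eb uses the letter E, so it is the correct spelling here.

Eb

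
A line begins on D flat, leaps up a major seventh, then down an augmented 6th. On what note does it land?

A major seventh up from Db is C (letter C, 11 semitones up).
An augmented sixth down from C is Ebb (letter E, 10 semitones down).

Ebb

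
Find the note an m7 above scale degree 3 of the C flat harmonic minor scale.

Scale degree 3 of Cb harmonic minor is Ebb.
A minor seventh (10 semitones) above Ebb lands on the letter D, giving Dbb.

Dbb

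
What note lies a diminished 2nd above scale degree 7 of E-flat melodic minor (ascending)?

Scale degree 7 of Eb melodic minor (ascending) is D.
A diminished second (0 semitones) above D lands on the letter E, giving Ebb.

Ebb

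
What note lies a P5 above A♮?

E

A up a perfect fifth is E, so the target letter is E.
From A, a perfect fifth is 7 semitones up: E.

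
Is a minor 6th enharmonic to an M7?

No

A minor sixth spans 8 semitones; a major seventh spans 11.
The spans differ, so they are not enharmonic equivalents.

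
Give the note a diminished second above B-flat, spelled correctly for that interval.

B up a major second is C#, so the target letter is C.
From Bb, a diminished second is 0 semitones up: Cbb.

Cbb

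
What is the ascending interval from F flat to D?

augmented sixth

The letter names run F→D, a span of 5 letter steps, so the interval is some kind of sixth.
Fb to D is 10 semitones. A major sixth is 9, so 10 makes it augmented.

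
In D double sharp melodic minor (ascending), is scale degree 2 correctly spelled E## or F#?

E##

Each scale degree takes a distinct letter name. Degree 2 of a scale on D must use the letter E.
E## and F# are enharmonically the same pitch, but only E## uses the letter E, so it is the correct spelling here.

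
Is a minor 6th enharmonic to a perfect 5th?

No

A minor sixth spans 8 semitones; a perfect fifth spans 7.
The spans differ, so they are not enharmonic equivalents.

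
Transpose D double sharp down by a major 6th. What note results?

F##

D down a major sixth is F, so the target letter is F.
From D##, a major sixth is 9 semitones down: F##.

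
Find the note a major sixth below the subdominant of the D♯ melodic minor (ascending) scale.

The subdominant of D# melodic minor (ascending) is G#.
A major sixth (9 semitones) below G# lands on the letter B, giving B.

B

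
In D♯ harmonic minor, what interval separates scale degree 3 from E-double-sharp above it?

Scale degree 3 of D# harmonic minor is F#.
F# up to E##: letters F→E make it a seventh; 12 semitones makes it augmented.

augmented seventh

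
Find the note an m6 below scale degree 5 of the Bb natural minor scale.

A

Scale degree 5 of Bb natural minor is F.
A minor sixth (8 semitones) below F lands on the letter A, giving A.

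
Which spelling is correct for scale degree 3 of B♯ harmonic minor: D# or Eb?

Each scale degree takes a distinct letter name. Degree 3 of a scale on B must use the letter D.
D# and Eb are enharmonically the same pitch, but only D# uses the letter D, so it is the correct spelling here.

D#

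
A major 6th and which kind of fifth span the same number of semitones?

A major sixth spans 9 semitones.
A fifth spanning 9 semitones is doubly augmented (the perfect fifth is 7).

doubly augmented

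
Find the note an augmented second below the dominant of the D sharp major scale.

The dominant of D# major is A#.
An augmented second (3 semitones) below A# lands on the letter G, giving G.

G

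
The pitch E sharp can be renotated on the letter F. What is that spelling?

F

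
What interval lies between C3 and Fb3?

diminished fourth

The letter names run C→F, a span of 3 letter steps, so the interval is some kind of fourth.
C to Fb is 4 semitones. A perfect fourth is 5, so 4 makes it diminished.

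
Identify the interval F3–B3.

augmented fourth

The letter names run F→B, a span of 3 letter steps, so the interval is some kind of fourth.
F to B is 6 semitones. A perfect fourth is 5, so 6 makes it augmented.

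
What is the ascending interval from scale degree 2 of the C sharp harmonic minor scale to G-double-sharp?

Scale degree 2 of C# harmonic minor is D#.
D# up to G##: letters D→G make it a fourth; 6 semitones makes it augmented.

augmented fourth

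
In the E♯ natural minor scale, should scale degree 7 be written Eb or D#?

Each scale degree takes a distinct letter name. Degree 7 of a scale on E must use the letter D.
D# and Eb are enharmonically the same pitch, but only D# uses the letter D, so it is the correct spelling here.

D#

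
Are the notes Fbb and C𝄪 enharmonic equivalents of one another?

No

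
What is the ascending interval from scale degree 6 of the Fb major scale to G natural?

augmented fourth

Scale degree 6 of Fb major is Db.
Db up to G: letters D→G make it a fourth; 6 semitones makes it augmented.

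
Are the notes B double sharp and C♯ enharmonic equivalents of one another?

Yes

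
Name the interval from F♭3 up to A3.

augmented third

The letter names run F→A, a span of 2 letter steps, so the interval is some kind of third.
Fb to A is 5 semitones. A major third is 4, so 5 makes it augmented.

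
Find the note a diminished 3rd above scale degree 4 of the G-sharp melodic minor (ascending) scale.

Eb

Scale degree 4 of G# melodic minor (ascending) is C#.
A diminished third (2 semitones) above C# lands on the letter E, giving Eb.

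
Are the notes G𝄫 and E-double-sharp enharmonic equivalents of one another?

No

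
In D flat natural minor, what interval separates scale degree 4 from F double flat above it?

diminished seventh

Scale degree 4 of Db natural minor is Gb.
Gb up to Fbb: letters G→F make it a seventh; 9 semitones makes it diminished.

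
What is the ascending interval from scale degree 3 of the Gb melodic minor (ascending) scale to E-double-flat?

Scale degree 3 of Gb melodic minor (ascending) is Bbb.
Bbb up to Ebb: letters B→E make it a fourth; 5 semitones makes it perfect.

perfect fourth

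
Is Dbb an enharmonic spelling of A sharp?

No

Two spellings are enharmonically equivalent only if they share a pitch class.
Here Dbb → 0, A# → 10; 0 ≠ 10, so they are not.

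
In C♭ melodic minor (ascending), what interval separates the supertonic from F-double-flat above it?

diminished third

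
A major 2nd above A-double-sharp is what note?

A up a major second is B, so the target letter is B.
From A##, a major second is 2 semitones up: B##.

B##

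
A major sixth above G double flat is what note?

Ebb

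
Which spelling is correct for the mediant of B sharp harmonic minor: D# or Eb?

D#

Each scale degree takes a distinct letter name. Degree 3 of a scale on B must use the letter D.
D# and Eb are enharmonically the same pitch, but only D# uses the letter D, so it is the correct spelling here.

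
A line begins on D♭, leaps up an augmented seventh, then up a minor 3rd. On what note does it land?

E

An augmented seventh up from Db is C# (letter C, 12 semitones up).
A minor third up from C# is E (letter E, 3 semitones up).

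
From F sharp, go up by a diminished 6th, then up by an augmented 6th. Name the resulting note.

B

A diminished sixth up from F# is Db (letter D, 7 semitones up).
An augmented sixth up from Db is B (letter B, 10 semitones up).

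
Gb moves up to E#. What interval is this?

The letter names run G→E, a span of 5 letter steps, so the interval is some kind of sixth.
Gb to E# is 11 semitones. A major sixth is 9, so 11 makes it doubly augmented.

doubly augmented sixth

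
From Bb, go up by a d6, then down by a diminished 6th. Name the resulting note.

A diminished sixth up from Bb is Gbb (letter G, 7 semitones up).
A diminished sixth down from Gbb is Bb (letter B, 7 semitones down).

Bb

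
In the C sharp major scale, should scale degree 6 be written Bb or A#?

Each scale degree takes a distinct letter name. Degree 6 of a scale on C must use the letter A.
A# and Bb are enharmonically the same pitch, but only A# uses the letter A, so it is the correct spelling here.

A#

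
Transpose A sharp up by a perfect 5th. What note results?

E#

A up a perfect fifth is E, so the target letter is E.
From A#, a perfect fifth is 7 semitones up: E#.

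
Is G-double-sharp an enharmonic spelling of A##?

No

G## is pitch class 9; A## is pitch class 11.
The pitch classes differ (9 vs. 11), so they are not enharmonic equivalents.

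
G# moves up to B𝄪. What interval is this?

augmented third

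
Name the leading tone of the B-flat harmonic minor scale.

A

Degree 7 takes the letter 6 steps above B, which is A.
In harmonic minor, degree 7 sits 11 semitones above the tonic. Bb + 11 semitones is pitch class 9, spelled on A as A.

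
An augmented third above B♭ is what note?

D#

A third above B lands on the letter D.
An augmented third spans 5 semitones, so Bb moves to pitch class 3. On the letter D that is D#.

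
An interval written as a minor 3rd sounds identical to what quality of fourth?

doubly diminished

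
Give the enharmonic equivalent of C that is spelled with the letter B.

C is pitch class 0. The letter B alone is pitch class 11.
To reach pitch class 0 from B requires an offset of +1 semitone, i.e. sharp: B#.

B#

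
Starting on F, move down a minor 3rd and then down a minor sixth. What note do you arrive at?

F#

A minor third down from F is D (letter D, 3 semitones down).
A minor sixth down from D is F# (letter F, 8 semitones down).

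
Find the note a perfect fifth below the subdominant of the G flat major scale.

The subdominant of Gb major is Cb.
A perfect fifth (7 semitones) below Cb lands on the letter F, giving Fb.

Fb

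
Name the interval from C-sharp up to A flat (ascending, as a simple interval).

diminished sixth

Counting letters C–D–E–F–G–A gives a sixth.
C#→Ab = 7 semitones, 2 narrower than the major sixth (9), so diminished.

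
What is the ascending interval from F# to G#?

major second

Counting letters F–G gives a second.
F#→G# = 2 semitones, exactly the major second.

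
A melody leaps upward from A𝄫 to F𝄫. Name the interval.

minor sixth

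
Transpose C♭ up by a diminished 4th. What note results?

Fbb

A fourth above C lands on the letter F.
A diminished fourth spans 4 semitones, so Cb moves to pitch class 3. On the letter F that is Fbb.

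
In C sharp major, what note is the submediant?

A#

Degree 6 takes the letter 5 steps above C, which is A.
In major, degree 6 sits 9 semitones above the tonic. C# + 9 semitones is pitch class 10, spelled on A as A#.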